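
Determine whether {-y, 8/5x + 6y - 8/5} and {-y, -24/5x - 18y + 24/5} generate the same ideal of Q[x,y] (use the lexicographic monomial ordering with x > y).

Yes, the ideals are equal.

Since reduced Gröbner bases are canonical representatives of ideals under a given ordering, it suffices to compute and compare them.
Buchberger on the first generating set:
f_1 = -y, LT = y.
f_2 = 8/5x + 6y - 8/5, LT = x.

The S-polynomials (S(f_1,f_2)) all reduce to 0 modulo the current basis, so we have a Gröbner basis.
Inter-reduce: drop elements whose leading term is divisible by another's, tail-reduce, and make monic.
Reduced Gröbner basis: {x - 1, y}.

Buchberger on the second generating set:
h_1 = -y, LT = y.
h_2 = -24/5x - 18y + 24/5, LT = x.

The S-polynomials (S(h_1,h_2)) all reduce to 0 modulo the current basis, so we have a Gröbner basis.
Inter-reduce: drop elements whose leading term is divisible by another's, tail-reduce, and make monic.
Reduced Gröbner basis: {x - 1, y}.

The two bases agree; hence the ideals are identical.
The same test decides containment: I ⊆ J iff every generator of I reduces to 0 modulo a Gröbner basis of J.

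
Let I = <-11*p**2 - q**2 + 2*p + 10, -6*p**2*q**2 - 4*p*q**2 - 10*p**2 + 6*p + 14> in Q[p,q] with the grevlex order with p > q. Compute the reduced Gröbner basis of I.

Buchberger's algorithm terminates because the ascending chain of leading-term ideals stabilizes.

f_1 = -11*p**2 - q**2 + 2*p + 10, LT = p**2.
f_2 = -6*p**2*q**2 - 4*p*q**2 - 10*p**2 + 6*p + 14, LT = p**2*q**2.

S(f_1,f_2): lcm = p**2*q**2. S = 1/11*q**4 - 28/33*p*q**2 - 5/3*p**2 - 10/11*q**2 + p + 7/3.
  leading term q**4: no divisor's leading term divides it; move 1/11*q**4 to the remainder.
  leading term p*q**2: no divisor's leading term divides it; move -28/33*p*q**2 to the remainder.
  leading term p**2: subtract (5/33)·f_1 from -5/3*p**2 - 10/11*q**2 + p + 7/3 → -25/33*q**2 + 23/33*p + 9/11
  leading term q**2: no divisor's leading term divides it; move -25/33*q**2 to the remainder.
  leading term p: no divisor's leading term divides it; move 23/33*p to the remainder.
  leading term 1: no divisor's leading term divides it; move 9/11 to the remainder.
  remainder 1/11*q**4 - 28/33*p*q**2 - 25/33*q**2 + 23/33*p + 9/11 ≠ 0; add g_3 = 1/11*q**4 - 28/33*p*q**2 - 25/33*q**2 + 23/33*p + 9/11 to the basis.

The other S-polynomials (S(f_1,g_3), S(f_2,g_3)) all reduce to 0 modulo the current basis, so we have a Gröbner basis.
Inter-reduce: drop elements whose leading term is divisible by another's, tail-reduce, and make monic.

G = {q**4 - 28/3*p*q**2 - 25/3*q**2 + 23/3*p + 9, p**2 + 1/11*q**2 - 2/11*p - 10/11}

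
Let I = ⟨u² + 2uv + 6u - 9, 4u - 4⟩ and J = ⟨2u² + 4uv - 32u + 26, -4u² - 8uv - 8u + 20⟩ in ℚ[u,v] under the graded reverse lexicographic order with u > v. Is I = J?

Yes, the ideals are equal.

Since reduced Gröbner bases are canonical representatives of ideals under a given ordering, it suffices to compute and compare them.
Buchberger on the first generating set:
f_1 = u² + 2uv + 6u - 9, LT = u².
f_2 = 4u - 4, LT = u.

S(f_1,f_2): lcm = u². S = 2uv + 7u - 9.
  reduce S modulo (f_1, f_2):
  remainder 2v - 2 ≠ 0; add g_3 = 2v - 2 to the basis.

The other S-polynomials (S(f_1,g_3), S(f_2,g_3)) all reduce to 0 modulo the current basis, so we have a Gröbner basis.
Inter-reduce: drop elements whose leading term is divisible by another's, tail-reduce, and make monic.
Reduced Gröbner basis: {u - 1, v - 1}.

Buchberger on the second generating set:
h_1 = 2u² + 4uv - 32u + 26, LT = u².
h_2 = -4u² - 8uv - 8u + 20, LT = u².

S(h_1,h_2): lcm = u². S = -18u + 18.
  reduce S modulo (h_1, h_2):
  remainder -18u + 18 ≠ 0; add k_3 = -18u + 18 to the basis.

S(h_1,k_3): lcm = u². S = 2uv - 15u + 13.
  reduce S modulo (h_1, h_2, k_3):
  remainder 2v - 2 ≠ 0; add k_4 = 2v - 2 to the basis.

The other S-polynomials (S(h_2,k_3), S(h_1,k_4), S(h_2,k_4), S(k_3,k_4)) all reduce to 0 modulo the current basis, so we have a Gröbner basis.
Inter-reduce: drop elements whose leading term is divisible by another's, tail-reduce, and make monic.
Reduced Gröbner basis: {u - 1, v - 1}.

These coincide, so the ideals are equal.
The same test decides containment: I ⊆ J iff every generator of I reduces to 0 modulo a Gröbner basis of J.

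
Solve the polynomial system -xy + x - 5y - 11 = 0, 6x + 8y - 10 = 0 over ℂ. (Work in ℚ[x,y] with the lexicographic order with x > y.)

{(3, -1), (-23/3, 7)}

Compute a lex Gröbner basis by Buchberger's algorithm.
f_1 = -xy + x - 5y - 11, LT = xy.
f_2 = 6x + 8y - 10, LT = x.

S(f_1,f_2): lcm = xy. S = -x - 4/3y² + 20/3y + 11.
  reduce S modulo (f_1, f_2):
  remainder -4/3y² + 8y + 28/3 ≠ 0; add h_3 = -4/3y² + 8y + 28/3 to the basis.

The other S-polynomials (S(f_1,h_3), S(f_2,h_3)) all reduce to 0 modulo the current basis, so we have a Gröbner basis.
Inter-reduce: drop elements whose leading term is divisible by another's, tail-reduce, and make monic.
Reduced Gröbner basis: {x + 4/3y - 5/3, y² - 6y - 7}.

Elimination: the polynomial y² - 6y - 7 lies in the elimination ideal for y, so y ∈ {-1, 7}. For each such y, the remaining basis elements (now univariate) give the rest of the solution.
  y = -1: the earlier basis element becomes x - 3 = 0, giving x = 3 — point (3, -1).
  y = 7: the earlier basis element becomes x + 23/3 = 0, giving x = -23/3 — point (-23/3, 7).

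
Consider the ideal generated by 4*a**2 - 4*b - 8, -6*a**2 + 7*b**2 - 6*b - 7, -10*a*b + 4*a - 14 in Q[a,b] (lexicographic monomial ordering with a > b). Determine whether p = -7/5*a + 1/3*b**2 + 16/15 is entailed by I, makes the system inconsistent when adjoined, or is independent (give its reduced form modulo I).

-7/5*a + 1/3*b**2 + 16/15 lies in I (it reduces to 0).

First compute the reduced Gröbner basis of I by Buchberger's algorithm.
f_1 = 4*a**2 - 4*b - 8, LT = a**2.
f_2 = -6*a**2 + 7*b**2 - 6*b - 7, LT = a**2.
f_3 = -10*a*b + 4*a - 14, LT = a*b.

S(f_1,f_2): lcm = a**2. S = 7/6*b**2 - 2*b - 19/6.
  leading term b**2: no divisor's leading term divides it; move 7/6*b**2 to the remainder.
  leading term b: no divisor's leading term divides it; move -2*b to the remainder.
  leading term 1: no divisor's leading term divides it; move -19/6 to the remainder.
  remainder 7/6*b**2 - 2*b - 19/6 ≠ 0; add h_4 = 7/6*b**2 - 2*b - 19/6 to the basis.

S(f_1,f_3): lcm = a**2*b. S = 2/5*a**2 - 7/5*a - b**2 - 2*b.
  leading term a**2: subtract (1/10)·f_1 from 2/5*a**2 - 7/5*a - b**2 - 2*b → -7/5*a - b**2 - 8/5*b + 4/5
  leading term a: no divisor's leading term divides it; move -7/5*a to the remainder.
  leading term b**2: subtract (-6/7)·h_4 from -b**2 - 8/5*b + 4/5 → -116/35*b - 67/35
  leading term b: no divisor's leading term divides it; move -116/35*b to the remainder.
  leading term 1: no divisor's leading term divides it; move -67/35 to the remainder.
  remainder -7/5*a - 116/35*b - 67/35 ≠ 0; add h_5 = -7/5*a - 116/35*b - 67/35 to the basis.

S(f_3,h_4): lcm = a*b**2. S = 46/35*a*b + 19/7*a + 7/5*b.
  leading term a*b: subtract (-23/175)·f_3 from 46/35*a*b + 19/7*a + 7/5*b → 81/25*a + 7/5*b - 46/25
  leading term a: subtract (-81/35)·h_5 from 81/25*a + 7/5*b - 46/25 → -7681/1225*b - 7681/1225
  leading term b: no divisor's leading term divides it; move -7681/1225*b to the remainder.
  leading term 1: no divisor's leading term divides it; move -7681/1225 to the remainder.
  remainder -7681/1225*b - 7681/1225 ≠ 0; add h_6 = -7681/1225*b - 7681/1225 to the basis.

The other S-polynomials (S(f_2,f_3), S(f_1,h_4), S(f_2,h_4), S(f_1,h_5), S(f_2,h_5), S(f_3,h_5), S(h_4,h_5), S(f_1,h_6), S(f_2,h_6), S(f_3,h_6), S(h_4,h_6), S(h_5,h_6)) all reduce to 0 modulo the current basis, so we have a Gröbner basis.
Inter-reduce: drop elements whose leading term is divisible by another's, tail-reduce, and make monic.
Reduced Gröbner basis: {a - 1, b + 1}.
Label its elements g_1 = a - 1, g_2 = b + 1.

Reduce p = -7/5*a + 1/3*b**2 + 16/15 modulo G:
  leading term a: subtract (-7/5)·g_1 from -7/5*a + 1/3*b**2 + 16/15 → 1/3*b**2 - 1/3
  leading term b**2: subtract (1/3*b)·g_2 from 1/3*b**2 - 1/3 → -1/3*b - 1/3
  leading term b: subtract (-1/3)·g_2 from -1/3*b - 1/3 → 0
  normal form = 0.
Since the normal form is 0, p ∈ I.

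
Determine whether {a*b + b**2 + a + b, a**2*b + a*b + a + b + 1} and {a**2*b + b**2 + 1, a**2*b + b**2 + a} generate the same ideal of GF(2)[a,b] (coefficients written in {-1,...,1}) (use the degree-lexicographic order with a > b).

Since reduced Gröbner bases are canonical representatives of ideals under a given ordering, it suffices to compute and compare them.
Buchberger on the first generating set:
f_1 = a*b + b**2 + a + b, LT = a*b.
f_2 = a**2*b + a*b + a + b + 1, LT = a**2*b.

S(f_1,f_2): lcm = a**2*b. S = a*b**2 + a**2 + a + b + 1.
  leading term a*b**2: subtract (b)·f_1 from a*b**2 + a**2 + a + b + 1 → b**3 + a**2 + a*b + b**2 + a + b + 1
  leading term b**3: no divisor's leading term divides it; move b**3 to the remainder.
  leading term a**2: no divisor's leading term divides it; move a**2 to the remainder.
  leading term a*b: subtract (1)·f_1 from a*b + b**2 + a + b + 1 → 1
  leading term 1: no divisor's leading term divides it; move 1 to the remainder.
  remainder b**3 + a**2 + 1 ≠ 0; add g_3 = b**3 + a**2 + 1 to the basis.

S(f_1,g_3): lcm = a*b**3. S = b**4 + a**3 + a*b**2 + b**3 + a.
  leading term b**4: subtract (b)·g_3 from b**4 + a**3 + a*b**2 + b**3 + a → a**3 + a**2*b + a*b**2 + b**3 + a + b
  leading term a**3: no divisor's leading term divides it; move a**3 to the remainder.
  leading term a**2*b: subtract (a)·f_1 from a**2*b + a*b**2 + b**3 + a + b → b**3 + a**2 + a*b + a + b
  leading term b**3: subtract (1)·g_3 from b**3 + a**2 + a*b + a + b → a*b + a + b + 1
  leading term a*b: subtract (1)·f_1 from a*b + a + b + 1 → b**2 + 1
  leading term b**2: no divisor's leading term divides it; move b**2 to the remainder.
  leading term 1: no divisor's leading term divides it; move 1 to the remainder.
  remainder a**3 + b**2 + 1 ≠ 0; add g_4 = a**3 + b**2 + 1 to the basis.

The other S-polynomials (S(f_2,g_3), S(f_1,g_4), S(f_2,g_4), S(g_3,g_4)) all reduce to 0 modulo the current basis, so we have a Gröbner basis.
Inter-reduce: drop elements whose leading term is divisible by another's, tail-reduce, and make monic.
Reduced Gröbner basis: {a**3 + b**2 + 1, b**3 + a**2 + 1, a*b + b**2 + a + b}.

Buchberger on the second generating set:
h_1 = a**2*b + b**2 + 1, LT = a**2*b.
h_2 = a**2*b + b**2 + a, LT = a**2*b.

S(h_1,h_2): lcm = a**2*b. S = a + 1.
  leading term a: no divisor's leading term divides it; move a to the remainder.
  leading term 1: no divisor's leading term divides it; move 1 to the remainder.
  remainder a + 1 ≠ 0; add k_3 = a + 1 to the basis.

S(h_1,k_3): lcm = a**2*b. S = a*b + b**2 + 1.
  leading term a*b: subtract (b)·k_3 from a*b + b**2 + 1 → b**2 + b + 1
  leading term b**2: no divisor's leading term divides it; move b**2 to the remainder.
  leading term b: no divisor's leading term divides it; move b to the remainder.
  leading term 1: no divisor's leading term divides it; move 1 to the remainder.
  remainder b**2 + b + 1 ≠ 0; add k_4 = b**2 + b + 1 to the basis.

The other S-polynomials (S(h_2,k_3), S(h_1,k_4), S(h_2,k_4), S(k_3,k_4)) all reduce to 0 modulo the current basis, so we have a Gröbner basis.
Inter-reduce: drop elements whose leading term is divisible by another's, tail-reduce, and make monic.
Reduced Gröbner basis: {b**2 + b + 1, a + 1}.

The bases are distinct; the ideals are different.

No, the ideals differ.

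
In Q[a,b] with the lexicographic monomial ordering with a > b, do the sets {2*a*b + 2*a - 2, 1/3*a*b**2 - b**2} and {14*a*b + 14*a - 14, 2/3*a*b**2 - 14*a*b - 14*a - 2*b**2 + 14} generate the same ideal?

Yes, the ideals are equal.

Since reduced Gröbner bases are canonical representatives of ideals under a given ordering, it suffices to compute and compare them.
Buchberger on the first generating set:
f_1 = 2*a*b + 2*a - 2, LT = a*b.
f_2 = 1/3*a*b**2 - b**2, LT = a*b**2.

S(f_1,f_2): lcm = a*b**2. S = a*b + 3*b**2 - b.
  leading term a*b: subtract (1/2)·f_1 from a*b + 3*b**2 - b → -a + 3*b**2 - b + 1
  leading term a: no divisor's leading term divides it; move -a to the remainder.
  leading term b**2: no divisor's leading term divides it; move 3*b**2 to the remainder.
  leading term b: no divisor's leading term divides it; move -b to the remainder.
  leading term 1: no divisor's leading term divides it; move 1 to the remainder.
  remainder -a + 3*b**2 - b + 1 ≠ 0; add g_3 = -a + 3*b**2 - b + 1 to the basis.

S(f_1,g_3): lcm = a*b. S = a + 3*b**3 - b**2 + b - 1.
  leading term a: subtract (-1)·g_3 from a + 3*b**3 - b**2 + b - 1 → 3*b**3 + 2*b**2
  leading term b**3: no divisor's leading term divides it; move 3*b**3 to the remainder.
  leading term b**2: no divisor's leading term divides it; move 2*b**2 to the remainder.
  remainder 3*b**3 + 2*b**2 ≠ 0; add g_4 = 3*b**3 + 2*b**2 to the basis.

S(f_2,g_3): lcm = a*b**2. S = 3*b**4 - b**3 - 2*b**2.
  leading term b**4: subtract (b)·g_4 from 3*b**4 - b**3 - 2*b**2 → -3*b**3 - 2*b**2
  leading term b**3: subtract (-1)·g_4 from -3*b**3 - 2*b**2 → 0
  remainder 0.

S(f_1,g_4): lcm = a*b**3. S = 1/3*a*b**2 - b**2.
  leading term a*b**2: subtract (1/6*b)·f_1 from 1/3*a*b**2 - b**2 → -1/3*a*b - b**2 + 1/3*b
  leading term a*b: subtract (-1/6)·f_1 from -1/3*a*b - b**2 + 1/3*b → 1/3*a - b**2 + 1/3*b - 1/3
  leading term a: subtract (-1/3)·g_3 from 1/3*a - b**2 + 1/3*b - 1/3 → 0
  remainder 0.

S(f_2,g_4): lcm = a*b**3. S = -2/3*a*b**2 - 3*b**3.
  leading term a*b**2: subtract (-1/3*b)·f_1 from -2/3*a*b**2 - 3*b**3 → 2/3*a*b - 3*b**3 - 2/3*b
  leading term a*b: subtract (1/3)·f_1 from 2/3*a*b - 3*b**3 - 2/3*b → -2/3*a - 3*b**3 - 2/3*b + 2/3
  leading term a: subtract (2/3)·g_3 from -2/3*a - 3*b**3 - 2/3*b + 2/3 → -3*b**3 - 2*b**2
  leading term b**3: subtract (-1)·g_4 from -3*b**3 - 2*b**2 → 0
  remainder 0.

S(g_3,g_4): leading monomials are coprime, so the S-polynomial reduces to 0 (Buchberger's first criterion).
Every S-polynomial of the final basis reduces to 0, so we have a Gröbner basis.
Inter-reduce: drop elements whose leading term is divisible by another's, tail-reduce, and make monic.
Reduced Gröbner basis: {a - 3*b**2 + b - 1, b**3 + 2/3*b**2}.

Buchberger on the second generating set:
h_1 = 14*a*b + 14*a - 14, LT = a*b.
h_2 = 2/3*a*b**2 - 14*a*b - 14*a - 2*b**2 + 14, LT = a*b**2.

S(h_1,h_2): lcm = a*b**2. S = 22*a*b + 21*a + 3*b**2 - b - 21.
  leading term a*b: subtract (11/7)·h_1 from 22*a*b + 21*a + 3*b**2 - b - 21 → -a + 3*b**2 - b + 1
  leading term a: no divisor's leading term divides it; move -a to the remainder.
  leading term b**2: no divisor's leading term divides it; move 3*b**2 to the remainder.
  leading term b: no divisor's leading term divides it; move -b to the remainder.
  leading term 1: no divisor's leading term divides it; move 1 to the remainder.
  remainder -a + 3*b**2 - b + 1 ≠ 0; add k_3 = -a + 3*b**2 - b + 1 to the basis.

S(h_1,k_3): lcm = a*b. S = a + 3*b**3 - b**2 + b - 1.
  leading term a: subtract (-1)·k_3 from a + 3*b**3 - b**2 + b - 1 → 3*b**3 + 2*b**2
  leading term b**3: no divisor's leading term divides it; move 3*b**3 to the remainder.
  leading term b**2: no divisor's leading term divides it; move 2*b**2 to the remainder.
  remainder 3*b**3 + 2*b**2 ≠ 0; add k_4 = 3*b**3 + 2*b**2 to the basis.

S(h_2,k_3): lcm = a*b**2. S = -21*a*b - 21*a + 3*b**4 - b**3 - 2*b**2 + 21.
  leading term a*b: subtract (-3/2)·h_1 from -21*a*b - 21*a + 3*b**4 - b**3 - 2*b**2 + 21 → 3*b**4 - b**3 - 2*b**2
  leading term b**4: subtract (b)·k_4 from 3*b**4 - b**3 - 2*b**2 → -3*b**3 - 2*b**2
  leading term b**3: subtract (-1)·k_4 from -3*b**3 - 2*b**2 → 0
  remainder 0.

S(h_1,k_4): lcm = a*b**3. S = 1/3*a*b**2 - b**2.
  leading term a*b**2: subtract (1/42*b)·h_1 from 1/3*a*b**2 - b**2 → -1/3*a*b - b**2 + 1/3*b
  leading term a*b: subtract (-1/42)·h_1 from -1/3*a*b - b**2 + 1/3*b → 1/3*a - b**2 + 1/3*b - 1/3
  leading term a: subtract (-1/3)·k_3 from 1/3*a - b**2 + 1/3*b - 1/3 → 0
  remainder 0.

S(h_2,k_4): lcm = a*b**3. S = -65/3*a*b**2 - 21*a*b - 3*b**3 + 21*b.
  leading term a*b**2: subtract (-65/42*b)·h_1 from -65/3*a*b**2 - 21*a*b - 3*b**3 + 21*b → 2/3*a*b - 3*b**3 - 2/3*b
  leading term a*b: subtract (1/21)·h_1 from 2/3*a*b - 3*b**3 - 2/3*b → -2/3*a - 3*b**3 - 2/3*b + 2/3
  leading term a: subtract (2/3)·k_3 from -2/3*a - 3*b**3 - 2/3*b + 2/3 → -3*b**3 - 2*b**2
  leading term b**3: subtract (-1)·k_4 from -3*b**3 - 2*b**2 → 0
  remainder 0.

S(k_3,k_4): leading monomials are coprime, so the S-polynomial reduces to 0 (Buchberger's first criterion).
Every S-polynomial of the final basis reduces to 0, so we have a Gröbner basis.
Inter-reduce: drop elements whose leading term is divisible by another's, tail-reduce, and make monic.
Reduced Gröbner basis: {a - 3*b**2 + b - 1, b**3 + 2/3*b**2}.

These coincide, so the ideals are equal.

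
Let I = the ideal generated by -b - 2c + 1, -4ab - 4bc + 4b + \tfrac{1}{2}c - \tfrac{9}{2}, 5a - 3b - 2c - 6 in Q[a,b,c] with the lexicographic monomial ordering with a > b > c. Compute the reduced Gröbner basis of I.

G = {a + \tfrac{4}{5}c - \tfrac{9}{5}, b + 2c - 1, c^{2} + \tfrac{61}{16}c - \tfrac{77}{16}}

Buchberger's algorithm terminates because the ascending chain of leading-term ideals stabilizes.

f_1 = -b - 2c + 1, LT = b.
f_2 = -4ab - 4bc + 4b + \tfrac{1}{2}c - \tfrac{9}{2}, LT = ab.
f_3 = 5a - 3b - 2c - 6, LT = a.

S(f_1,f_2): lcm = ab. S = 2ac - a - bc + b + \tfrac{1}{8}c - \tfrac{9}{8}.
  reduce S modulo (f_1, f_2, f_3):
  remainder \tfrac{2}{5}c^{2} + \tfrac{61}{40}c - \tfrac{77}{40} ≠ 0; add g_4 = \tfrac{2}{5}c^{2} + \tfrac{61}{40}c - \tfrac{77}{40} to the basis.

The other S-polynomials (S(f_1,f_3), S(f_2,f_3), S(f_1,g_4), S(f_2,g_4), S(f_3,g_4)) all reduce to 0 modulo the current basis, so we have a Gröbner basis.
Inter-reduce: drop elements whose leading term is divisible by another's, tail-reduce, and make monic.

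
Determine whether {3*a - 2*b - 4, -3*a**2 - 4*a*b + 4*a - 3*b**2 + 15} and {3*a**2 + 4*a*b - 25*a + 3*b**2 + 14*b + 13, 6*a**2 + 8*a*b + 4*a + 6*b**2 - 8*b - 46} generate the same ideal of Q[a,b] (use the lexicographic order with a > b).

Yes, the ideals are equal.

Since reduced Gröbner bases are canonical representatives of ideals under a given ordering, it suffices to compute and compare them.
Buchberger on the first generating set:
f_1 = 3*a - 2*b - 4, LT = a.
f_2 = -3*a**2 - 4*a*b + 4*a - 3*b**2 + 15, LT = a**2.

S(f_1,f_2): lcm = a**2. S = -2*a*b - b**2 + 5.
  leading term a*b: subtract (-2/3*b)·f_1 from -2*a*b - b**2 + 5 → -7/3*b**2 - 8/3*b + 5
  leading term b**2: no divisor's leading term divides it; move -7/3*b**2 to the remainder.
  leading term b: no divisor's leading term divides it; move -8/3*b to the remainder.
  leading term 1: no divisor's leading term divides it; move 5 to the remainder.
  remainder -7/3*b**2 - 8/3*b + 5 ≠ 0; add g_3 = -7/3*b**2 - 8/3*b + 5 to the basis.

The other S-polynomials (S(f_1,g_3), S(f_2,g_3)) all reduce to 0 modulo the current basis, so we have a Gröbner basis.
Inter-reduce: drop elements whose leading term is divisible by another's, tail-reduce, and make monic.
Reduced Gröbner basis: {a - 2/3*b - 4/3, b**2 + 8/7*b - 15/7}.

Buchberger on the second generating set:
h_1 = 3*a**2 + 4*a*b - 25*a + 3*b**2 + 14*b + 13, LT = a**2.
h_2 = 6*a**2 + 8*a*b + 4*a + 6*b**2 - 8*b - 46, LT = a**2.

S(h_1,h_2): lcm = a**2. S = -9*a + 6*b + 12.
  leading term a: no divisor's leading term divides it; move -9*a to the remainder.
  leading term b: no divisor's leading term divides it; move 6*b to the remainder.
  leading term 1: no divisor's leading term divides it; move 12 to the remainder.
  remainder -9*a + 6*b + 12 ≠ 0; add k_3 = -9*a + 6*b + 12 to the basis.

S(h_1,k_3): lcm = a**2. S = 2*a*b - 7*a + b**2 + 14/3*b + 13/3.
  leading term a*b: subtract (-2/9*b)·k_3 from 2*a*b - 7*a + b**2 + 14/3*b + 13/3 → -7*a + 7/3*b**2 + 22/3*b + 13/3
  leading term a: subtract (7/9)·k_3 from -7*a + 7/3*b**2 + 22/3*b + 13/3 → 7/3*b**2 + 8/3*b - 5
  leading term b**2: no divisor's leading term divides it; move 7/3*b**2 to the remainder.
  leading term b: no divisor's leading term divides it; move 8/3*b to the remainder.
  leading term 1: no divisor's leading term divides it; move -5 to the remainder.
  remainder 7/3*b**2 + 8/3*b - 5 ≠ 0; add k_4 = 7/3*b**2 + 8/3*b - 5 to the basis.

The other S-polynomials (S(h_2,k_3), S(h_1,k_4), S(h_2,k_4), S(k_3,k_4)) all reduce to 0 modulo the current basis, so we have a Gröbner basis.
Inter-reduce: drop elements whose leading term is divisible by another's, tail-reduce, and make monic.
Reduced Gröbner basis: {a - 2/3*b - 4/3, b**2 + 8/7*b - 15/7}.

These coincide, so the ideals are equal.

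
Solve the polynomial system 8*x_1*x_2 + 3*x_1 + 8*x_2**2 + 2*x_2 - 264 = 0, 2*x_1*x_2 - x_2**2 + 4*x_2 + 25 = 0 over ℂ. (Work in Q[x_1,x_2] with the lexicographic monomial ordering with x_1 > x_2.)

{(-2, -5), (5753/96 + 13*sqrt(22465)/32, 145/48 - sqrt(22465)/48), (5753/96 - 13*sqrt(22465)/32, 145/48 + sqrt(22465)/48)}

Compute a lex Gröbner basis by Buchberger's algorithm.
f_1 = 8*x_1*x_2 + 3*x_1 + 8*x_2**2 + 2*x_2 - 264, LT = x_1*x_2.
f_2 = 2*x_1*x_2 - x_2**2 + 4*x_2 + 25, LT = x_1*x_2.

S(f_1,f_2): lcm = x_1*x_2. S = 3/8*x_1 + 3/2*x_2**2 - 7/4*x_2 - 91/2.
  reduce S modulo (f_1, f_2):
  remainder 3/8*x_1 + 3/2*x_2**2 - 7/4*x_2 - 91/2 ≠ 0; add h_3 = 3/8*x_1 + 3/2*x_2**2 - 7/4*x_2 - 91/2 to the basis.

S(f_1,h_3): lcm = x_1*x_2. S = 3/8*x_1 - 4*x_2**3 + 17/3*x_2**2 + 1459/12*x_2 - 33.
  reduce S modulo (f_1, f_2, h_3):
  remainder -4*x_2**3 + 25/6*x_2**2 + 370/3*x_2 + 25/2 ≠ 0; add h_4 = -4*x_2**3 + 25/6*x_2**2 + 370/3*x_2 + 25/2 to the basis.

The other S-polynomials (S(f_2,h_3), S(f_1,h_4), S(f_2,h_4), S(h_3,h_4)) all reduce to 0 modulo the current basis, so we have a Gröbner basis.
Inter-reduce: drop elements whose leading term is divisible by another's, tail-reduce, and make monic.
Reduced Gröbner basis: {x_1 + 4*x_2**2 - 14/3*x_2 - 364/3, x_2**3 - 25/24*x_2**2 - 185/6*x_2 - 25/8}.

From the last basis element, x_2**3 - 25/24*x_2**2 - 185/6*x_2 - 25/8 = 0, so x_2 takes values in {-5, 145/48 - sqrt(22465)/48, 145/48 + sqrt(22465)/48}. Each choice, substituted upward through the basis, yields the corresponding point(s) of the solution set.
  x_2 = -5: the earlier basis element becomes x_1 + 2 = 0, giving x_1 = -2 — point (-2, -5).
  x_2 = 145/48 - sqrt(22465)/48: the earlier basis element becomes x_1 - 13*sqrt(22465)/32 - 5753/96 = 0, giving x_1 = 5753/96 + 13*sqrt(22465)/32 — point (5753/96 + 13*sqrt(22465)/32, 145/48 - sqrt(22465)/48).
  x_2 = 145/48 + sqrt(22465)/48: the earlier basis element becomes x_1 - 5753/96 + 13*sqrt(22465)/32 = 0, giving x_1 = 5753/96 - 13*sqrt(22465)/32 — point (5753/96 - 13*sqrt(22465)/32, 145/48 + sqrt(22465)/48).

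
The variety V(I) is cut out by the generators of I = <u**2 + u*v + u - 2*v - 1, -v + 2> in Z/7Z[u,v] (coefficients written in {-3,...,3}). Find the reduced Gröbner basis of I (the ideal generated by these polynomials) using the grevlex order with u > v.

G = {u**2 + 3*u + 2, v - 2}

f_1 = u**2 + u*v + u - 2*v - 1, LT = u**2.
f_2 = -v + 2, LT = v.

S(f_1,f_2): leading monomials are coprime, so the S-polynomial reduces to 0 (Buchberger's first criterion).
Every S-polynomial of the final basis reduces to 0, so we have a Gröbner basis.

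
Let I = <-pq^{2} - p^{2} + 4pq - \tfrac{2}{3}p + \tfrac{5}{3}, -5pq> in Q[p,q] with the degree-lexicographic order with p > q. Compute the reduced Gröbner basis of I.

G = {p^{2} + \tfrac{2}{3}p - \tfrac{5}{3}, q}

This is the nonlinear analogue of row-reducing a linear system.

f_1 = -pq^{2} - p^{2} + 4pq - \tfrac{2}{3}p + \tfrac{5}{3}, LT = pq^{2}.
f_2 = -5pq, LT = pq.

S(f_1,f_2): lcm = pq^{2}. S = p^{2} - 4pq + \tfrac{2}{3}p - \tfrac{5}{3}.
  reduce S modulo (f_1, f_2):
  remainder p^{2} + \tfrac{2}{3}p - \tfrac{5}{3} ≠ 0; add g_3 = p^{2} + \tfrac{2}{3}p - \tfrac{5}{3} to the basis.

S(f_1,g_3): lcm = p^{2}q^{2}. S = p^{3} - 4p^{2}q - \tfrac{2}{3}pq^{2} + \tfrac{2}{3}p^{2} + \tfrac{5}{3}q^{2} - \tfrac{5}{3}p.
  reduce S modulo (f_1, f_2, g_3):
  remainder \tfrac{5}{3}q^{2} ≠ 0; add g_4 = \tfrac{5}{3}q^{2} to the basis.

S(f_2,g_3): lcm = p^{2}q. S = -\tfrac{2}{3}pq + \tfrac{5}{3}q.
  reduce S modulo (f_1, f_2, g_3, g_4):
  remainder \tfrac{5}{3}q ≠ 0; add g_5 = \tfrac{5}{3}q to the basis.

The other S-polynomials (S(f_1,g_4), S(f_2,g_4), S(g_3,g_4), S(f_1,g_5), S(f_2,g_5), S(g_3,g_5), S(g_4,g_5)) all reduce to 0 modulo the current basis, so we have a Gröbner basis.
Inter-reduce: drop elements whose leading term is divisible by another's, tail-reduce, and make monic.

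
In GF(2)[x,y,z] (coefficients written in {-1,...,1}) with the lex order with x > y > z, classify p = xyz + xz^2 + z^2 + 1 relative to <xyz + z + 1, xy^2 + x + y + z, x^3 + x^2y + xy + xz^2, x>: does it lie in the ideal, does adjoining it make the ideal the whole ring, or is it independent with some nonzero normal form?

First compute the reduced Gröbner basis of I by Buchberger's algorithm.
f_1 = xyz + z + 1, LT = xyz.
f_2 = xy^2 + x + y + z, LT = xy^2.
f_3 = x^3 + x^2y + xy + xz^2, LT = x^3.
f_4 = x, LT = x.

S(f_1,f_2): lcm = xy^2z. S = xz + y + z^2.
  reduce S modulo (f_1, f_2, f_3, f_4):
  remainder y + z^2 ≠ 0; add h_5 = y + z^2 to the basis.

S(f_1,f_3): lcm = x^3yz. S = x^2y^2z + x^2z + x^2 + xy^2z + xyz^3.
  reduce S modulo (f_1, f_2, f_3, f_4, h_5):
  remainder z + 1 ≠ 0; add h_6 = z + 1 to the basis.

The other S-polynomials (S(f_1,f_4), S(f_2,f_3), S(f_2,f_4), S(f_3,f_4), S(f_1,h_5), S(f_2,h_5), S(f_3,h_5), S(f_4,h_5), S(f_1,h_6), S(f_2,h_6), S(f_3,h_6), S(f_4,h_6), S(h_5,h_6)) all reduce to 0 modulo the current basis, so we have a Gröbner basis.
Inter-reduce: drop elements whose leading term is divisible by another's, tail-reduce, and make monic.
Reduced Gröbner basis: {x, y + 1, z + 1}.
Label its elements g_1 = x, g_2 = y + 1, g_3 = z + 1.

Reduce p = xyz + xz^2 + z^2 + 1 modulo G:
  leading term xyz: subtract (yz)·g_1 from xyz + xz^2 + z^2 + 1 → xz^2 + z^2 + 1
  leading term xz^2: subtract (z^2)·g_1 from xz^2 + z^2 + 1 → z^2 + 1
  leading term z^2: subtract (z)·g_3 from z^2 + 1 → z + 1
  leading term z: subtract (1)·g_3 from z + 1 → 0
  normal form = 0.
Since the normal form is 0, p ∈ I.

xyz + xz^2 + z^2 + 1 lies in I (it reduces to 0).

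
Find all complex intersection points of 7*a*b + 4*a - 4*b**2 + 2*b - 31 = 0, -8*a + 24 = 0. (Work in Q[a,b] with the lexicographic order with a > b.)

Compute a lex Gröbner basis by Buchberger's algorithm.
f_1 = 7*a*b + 4*a - 4*b**2 + 2*b - 31, LT = a*b.
f_2 = -8*a + 24, LT = a.

S(f_1,f_2): lcm = a*b. S = 4/7*a - 4/7*b**2 + 23/7*b - 31/7.
  leading term a: subtract (-1/14)·f_2 from 4/7*a - 4/7*b**2 + 23/7*b - 31/7 → -4/7*b**2 + 23/7*b - 19/7
  leading term b**2: no divisor's leading term divides it; move -4/7*b**2 to the remainder.
  leading term b: no divisor's leading term divides it; move 23/7*b to the remainder.
  leading term 1: no divisor's leading term divides it; move -19/7 to the remainder.
  remainder -4/7*b**2 + 23/7*b - 19/7 ≠ 0; add h_3 = -4/7*b**2 + 23/7*b - 19/7 to the basis.

The other S-polynomials (S(f_1,h_3), S(f_2,h_3)) all reduce to 0 modulo the current basis, so we have a Gröbner basis.
Inter-reduce: drop elements whose leading term is divisible by another's, tail-reduce, and make monic.
Reduced Gröbner basis: {a - 3, b**2 - 23/4*b + 19/4}.

Since the basis is lex-ordered, b**2 - 23/4*b + 19/4 is univariate in b. Its roots are {1, 19/4}. Back-substituting each root into the other basis elements fixes the other coordinates.
  b = 1: the earlier basis element becomes a - 3 = 0, giving a = 3 — point (3, 1).
  b = 19/4: the earlier basis element becomes a - 3 = 0, giving a = 3 — point (3, 19/4).
Zero-dimensionality of the ideal guarantees finitely many solutions over ℂ.

{(3, 1), (3, 19/4)}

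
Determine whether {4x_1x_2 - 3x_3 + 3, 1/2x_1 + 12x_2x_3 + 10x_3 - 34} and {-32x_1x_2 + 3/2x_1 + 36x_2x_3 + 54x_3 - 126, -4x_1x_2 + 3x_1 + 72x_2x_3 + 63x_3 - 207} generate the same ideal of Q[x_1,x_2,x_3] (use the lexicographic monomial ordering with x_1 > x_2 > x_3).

For a fixed monomial order, each ideal has a unique reduced Gröbner basis; comparing bases decides equality.
Buchberger on the first generating set:
f_1 = 4x_1x_2 - 3x_3 + 3, LT = x_1x_2.
f_2 = 1/2x_1 + 12x_2x_3 + 10x_3 - 34, LT = x_1.

S(f_1,f_2): lcm = x_1x_2. S = -24x_2^2x_3 - 20x_2x_3 + 68x_2 - 3/4x_3 + 3/4.
  reduce S modulo (f_1, f_2):
  remainder -24x_2^2x_3 - 20x_2x_3 + 68x_2 - 3/4x_3 + 3/4 ≠ 0; add g_3 = -24x_2^2x_3 - 20x_2x_3 + 68x_2 - 3/4x_3 + 3/4 to the basis.

The other S-polynomials (S(f_1,g_3), S(f_2,g_3)) all reduce to 0 modulo the current basis, so we have a Gröbner basis.
Inter-reduce: drop elements whose leading term is divisible by another's, tail-reduce, and make monic.
Reduced Gröbner basis: {x_1 + 24x_2x_3 + 20x_3 - 68, x_2^2x_3 + 5/6x_2x_3 - 17/6x_2 + 1/32x_3 - 1/32}.

Buchberger on the second generating set:
h_1 = -32x_1x_2 + 3/2x_1 + 36x_2x_3 + 54x_3 - 126, LT = x_1x_2.
h_2 = -4x_1x_2 + 3x_1 + 72x_2x_3 + 63x_3 - 207, LT = x_1x_2.

S(h_1,h_2): lcm = x_1x_2. S = 45/64x_1 + 135/8x_2x_3 + 225/16x_3 - 765/16.
  reduce S modulo (h_1, h_2):
  remainder 45/64x_1 + 135/8x_2x_3 + 225/16x_3 - 765/16 ≠ 0; add k_3 = 45/64x_1 + 135/8x_2x_3 + 225/16x_3 - 765/16 to the basis.

S(h_1,k_3): lcm = x_1x_2. S = -3/64x_1 - 24x_2^2x_3 - 169/8x_2x_3 + 68x_2 - 27/16x_3 + 63/16.
  reduce S modulo (h_1, h_2, k_3):
  remainder -24x_2^2x_3 - 20x_2x_3 + 68x_2 - 3/4x_3 + 3/4 ≠ 0; add k_4 = -24x_2^2x_3 - 20x_2x_3 + 68x_2 - 3/4x_3 + 3/4 to the basis.

The other S-polynomials (S(h_2,k_3), S(h_1,k_4), S(h_2,k_4), S(k_3,k_4)) all reduce to 0 modulo the current basis, so we have a Gröbner basis.
Inter-reduce: drop elements whose leading term is divisible by another's, tail-reduce, and make monic.
Reduced Gröbner basis: {x_1 + 24x_2x_3 + 20x_3 - 68, x_2^2x_3 + 5/6x_2x_3 - 17/6x_2 + 1/32x_3 - 1/32}.

The two bases agree; hence the ideals are identical.

Yes, the ideals are equal.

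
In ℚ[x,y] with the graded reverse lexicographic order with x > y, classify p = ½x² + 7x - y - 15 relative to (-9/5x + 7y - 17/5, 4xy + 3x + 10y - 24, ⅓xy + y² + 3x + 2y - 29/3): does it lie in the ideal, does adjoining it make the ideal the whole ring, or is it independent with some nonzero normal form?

First compute the reduced Gröbner basis of I by Buchberger's algorithm.
f_1 = -9/5x + 7y - 17/5, LT = x.
f_2 = 4xy + 3x + 10y - 24, LT = xy.
f_3 = ⅓xy + y² + 3x + 2y - 29/3, LT = xy.

S(f_1,f_2): lcm = xy. S = -35/9y² - ¾x - 11/18y + 6.
  leading term y²: no divisor's leading term divides it; move -35/9y² to the remainder.
  leading term x: subtract (5/12)·f_1 from -¾x - 11/18y + 6 → -127/36y + 89/12
  leading term y: no divisor's leading term divides it; move -127/36y to the remainder.
  leading term 1: no divisor's leading term divides it; move 89/12 to the remainder.
  remainder -35/9y² - 127/36y + 89/12 ≠ 0; add h_4 = -35/9y² - 127/36y + 89/12 to the basis.

S(f_1,f_3): lcm = xy. S = -62/9y² - 9x - 37/9y + 29.
  leading term y²: subtract (62/35)·h_4 from -62/9y² - 9x - 37/9y + 29 → -9x + 449/210y + 3331/210
  leading term x: subtract (5)·f_1 from -9x + 449/210y + 3331/210 → -6901/210y + 6901/210
  leading term y: no divisor's leading term divides it; move -6901/210y to the remainder.
  leading term 1: no divisor's leading term divides it; move 6901/210 to the remainder.
  remainder -6901/210y + 6901/210 ≠ 0; add h_5 = -6901/210y + 6901/210 to the basis.

The other S-polynomials (S(f_2,f_3), S(f_1,h_4), S(f_2,h_4), S(f_3,h_4), S(f_1,h_5), S(f_2,h_5), S(f_3,h_5), S(h_4,h_5)) all reduce to 0 modulo the current basis, so we have a Gröbner basis.
Inter-reduce: drop elements whose leading term is divisible by another's, tail-reduce, and make monic.
Reduced Gröbner basis: {x - 2, y - 1}.
Label its elements g_1 = x - 2, g_2 = y - 1.

Reduce p = ½x² + 7x - y - 15 modulo G:
  leading term x²: subtract (½x)·g_1 from ½x² + 7x - y - 15 → 8x - y - 15
  leading term x: subtract (8)·g_1 from 8x - y - 15 → -y + 1
  leading term y: subtract (-1)·g_2 from -y + 1 → 0
  normal form = 0.
Since the normal form is 0, p ∈ I.

The remainder on division by a Gröbner basis is unique — it is the normal form.

½x² + 7x - y - 15 lies in I (it reduces to 0).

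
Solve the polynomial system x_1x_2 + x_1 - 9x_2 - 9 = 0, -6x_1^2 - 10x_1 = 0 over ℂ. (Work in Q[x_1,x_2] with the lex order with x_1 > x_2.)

Compute a lex Gröbner basis by Buchberger's algorithm.
f_1 = x_1x_2 + x_1 - 9x_2 - 9, LT = x_1x_2.
f_2 = -6x_1^2 - 10x_1, LT = x_1^2.

S(f_1,f_2): lcm = x_1^2x_2. S = x_1^2 - 32/3x_1x_2 - 9x_1.
  leading term x_1^2: subtract (-1/6)·f_2 from x_1^2 - 32/3x_1x_2 - 9x_1 → -32/3x_1x_2 - 32/3x_1
  leading term x_1x_2: subtract (-32/3)·f_1 from -32/3x_1x_2 - 32/3x_1 → -96x_2 - 96
  leading term x_2: no divisor's leading term divides it; move -96x_2 to the remainder.
  leading term 1: no divisor's leading term divides it; move -96 to the remainder.
  remainder -96x_2 - 96 ≠ 0; add h_3 = -96x_2 - 96 to the basis.

The other S-polynomials (S(f_1,h_3), S(f_2,h_3)) all reduce to 0 modulo the current basis, so we have a Gröbner basis.
Inter-reduce: drop elements whose leading term is divisible by another's, tail-reduce, and make monic.
Reduced Gröbner basis: {x_1^2 + 5/3x_1, x_2 + 1}.

From the last basis element, x_2 + 1 = 0, so x_2 takes values in {-1}. Each choice, substituted upward through the basis, yields the corresponding point(s) of the solution set.
  x_2 = -1: the earlier basis element becomes x_1^2 + 5/3x_1 = 0, giving x_1 = -5/3, 0 — points (-5/3, -1), (0, -1).

{(-5/3, -1), (0, -1)}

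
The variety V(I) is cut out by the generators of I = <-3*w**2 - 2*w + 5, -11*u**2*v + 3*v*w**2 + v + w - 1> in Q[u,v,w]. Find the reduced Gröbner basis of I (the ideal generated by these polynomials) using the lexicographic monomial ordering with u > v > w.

f_1 = -3*w**2 - 2*w + 5, LT = w**2.
f_2 = -11*u**2*v + 3*v*w**2 + v + w - 1, LT = u**2*v.

The S-polynomials (S(f_1,f_2)) all reduce to 0 modulo the current basis, so we have a Gröbner basis.

G = {u**2*v + 2/11*v*w - 6/11*v - 1/11*w + 1/11, w**2 + 2/3*w - 5/3}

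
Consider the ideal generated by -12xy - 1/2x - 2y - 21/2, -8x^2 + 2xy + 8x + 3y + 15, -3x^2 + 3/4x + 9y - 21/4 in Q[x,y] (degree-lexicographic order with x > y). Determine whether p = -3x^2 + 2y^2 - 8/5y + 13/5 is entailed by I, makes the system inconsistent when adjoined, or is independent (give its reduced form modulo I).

First compute the reduced Gröbner basis of I by Buchberger's algorithm.
f_1 = -12xy - 1/2x - 2y - 21/2, LT = xy.
f_2 = -8x^2 + 2xy + 8x + 3y + 15, LT = x^2.
f_3 = -3x^2 + 3/4x + 9y - 21/4, LT = x^2.

S(f_1,f_2): lcm = x^2y. S = 1/4xy^2 + 1/24x^2 + 7/6xy + 3/8y^2 + 7/8x + 15/8y.
  leading term xy^2: subtract (-1/48y)·f_1 from 1/4xy^2 + 1/24x^2 + 7/6xy + 3/8y^2 + 7/8x + 15/8y → 1/24x^2 + 37/32xy + 1/3y^2 + 7/8x + 53/32y
  leading term x^2: subtract (-1/192)·f_2 from 1/24x^2 + 37/32xy + 1/3y^2 + 7/8x + 53/32y → 7/6xy + 1/3y^2 + 11/12x + 107/64y + 5/64
  leading term xy: subtract (-7/72)·f_1 from 7/6xy + 1/3y^2 + 11/12x + 107/64y + 5/64 → 1/3y^2 + 125/144x + 851/576y - 181/192
  leading term y^2: no divisor's leading term divides it; move 1/3y^2 to the remainder.
  leading term x: no divisor's leading term divides it; move 125/144x to the remainder.
  leading term y: no divisor's leading term divides it; move 851/576y to the remainder.
  leading term 1: no divisor's leading term divides it; move -181/192 to the remainder.
  remainder 1/3y^2 + 125/144x + 851/576y - 181/192 ≠ 0; add h_4 = 1/3y^2 + 125/144x + 851/576y - 181/192 to the basis.

S(f_1,f_3): lcm = x^2y. S = 1/24x^2 + 5/12xy + 3y^2 + 7/8x - 7/4y.
  leading term x^2: subtract (-1/192)·f_2 from 1/24x^2 + 5/12xy + 3y^2 + 7/8x - 7/4y → 41/96xy + 3y^2 + 11/12x - 111/64y + 5/64
  leading term xy: subtract (-41/1152)·f_1 from 41/96xy + 3y^2 + 11/12x - 111/64y + 5/64 → 3y^2 + 2071/2304x - 65/36y - 227/768
  leading term y^2: subtract (9)·h_4 from 3y^2 + 2071/2304x - 65/36y - 227/768 → -15929/2304x - 8699/576y + 6289/768
  leading term x: no divisor's leading term divides it; move -15929/2304x to the remainder.
  leading term y: no divisor's leading term divides it; move -8699/576y to the remainder.
  leading term 1: no divisor's leading term divides it; move 6289/768 to the remainder.
  remainder -15929/2304x - 8699/576y + 6289/768 ≠ 0; add h_5 = -15929/2304x - 8699/576y + 6289/768 to the basis.

S(f_2,f_3): lcm = x^2. S = -1/4xy - 3/4x + 21/8y - 29/8.
  leading term xy: subtract (1/48)·f_1 from -1/4xy - 3/4x + 21/8y - 29/8 → -71/96x + 8/3y - 109/32
  leading term x: subtract (1704/15929)·h_5 from -71/96x + 8/3y - 109/32 → 545695/127432y - 545695/127432
  leading term y: no divisor's leading term divides it; move 545695/127432y to the remainder.
  leading term 1: no divisor's leading term divides it; move -545695/127432 to the remainder.
  remainder 545695/127432y - 545695/127432 ≠ 0; add h_6 = 545695/127432y - 545695/127432 to the basis.

The other S-polynomials (S(f_1,h_4), S(f_2,h_4), S(f_3,h_4), S(f_1,h_5), S(f_2,h_5), S(f_3,h_5), S(h_4,h_5), S(f_1,h_6), S(f_2,h_6), S(f_3,h_6), S(h_4,h_6), S(h_5,h_6)) all reduce to 0 modulo the current basis, so we have a Gröbner basis.
Inter-reduce: drop elements whose leading term is divisible by another's, tail-reduce, and make monic.
Reduced Gröbner basis: {x + 1, y - 1}.
Label its elements g_1 = x + 1, g_2 = y - 1.

Reduce p = -3x^2 + 2y^2 - 8/5y + 13/5 modulo G:
  leading term x^2: subtract (-3x)·g_1 from -3x^2 + 2y^2 - 8/5y + 13/5 → 2y^2 + 3x - 8/5y + 13/5
  leading term y^2: subtract (2y)·g_2 from 2y^2 + 3x - 8/5y + 13/5 → 3x + 2/5y + 13/5
  leading term x: subtract (3)·g_1 from 3x + 2/5y + 13/5 → 2/5y - 2/5
  leading term y: subtract (2/5)·g_2 from 2/5y - 2/5 → 0
  normal form = 0.
Since the normal form is 0, p ∈ I.

-3x^2 + 2y^2 - 8/5y + 13/5 lies in I (it reduces to 0).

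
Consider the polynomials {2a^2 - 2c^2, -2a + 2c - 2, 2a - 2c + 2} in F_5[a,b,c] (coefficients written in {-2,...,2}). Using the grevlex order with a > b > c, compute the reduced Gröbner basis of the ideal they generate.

The reduced Gröbner basis is the canonical form of the ideal for this ordering.

f_1 = 2a^2 - 2c^2, LT = a^2.
f_2 = -2a + 2c - 2, LT = a.
f_3 = 2a - 2c + 2, LT = a.

S(f_1,f_2): lcm = a^2. S = ac - c^2 - a.
  leading term ac: subtract (2c)·f_2 from ac - c^2 - a → -a - c
  leading term a: subtract (-2)·f_2 from -a - c → -2c + 1
  leading term c: no divisor's leading term divides it; move -2c to the remainder.
  leading term 1: no divisor's leading term divides it; move 1 to the remainder.
  remainder -2c + 1 ≠ 0; add g_4 = -2c + 1 to the basis.

The other S-polynomials (S(f_1,f_3), S(f_2,f_3), S(f_1,g_4), S(f_2,g_4), S(f_3,g_4)) all reduce to 0 modulo the current basis, so we have a Gröbner basis.
Inter-reduce: drop elements whose leading term is divisible by another's, tail-reduce, and make monic.

G = {a - 2, c + 2}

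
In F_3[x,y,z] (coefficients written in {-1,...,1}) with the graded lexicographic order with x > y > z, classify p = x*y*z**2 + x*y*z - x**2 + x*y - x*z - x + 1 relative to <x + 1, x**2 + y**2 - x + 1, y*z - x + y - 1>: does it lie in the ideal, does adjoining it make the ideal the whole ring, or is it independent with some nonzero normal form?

x*y*z**2 + x*y*z - x**2 + x*y - x*z - x + 1 is independent of I; its normal form modulo I is -y + z + 1.

First compute the reduced Gröbner basis of I by Buchberger's algorithm.
f_1 = x + 1, LT = x.
f_2 = x**2 + y**2 - x + 1, LT = x**2.
f_3 = y*z - x + y - 1, LT = y*z.

S(f_1,f_2): lcm = x**2. S = -y**2 - x - 1.
  reduce S modulo (f_1, f_2, f_3):
  remainder -y**2 ≠ 0; add h_4 = -y**2 to the basis.

The other S-polynomials (S(f_1,f_3), S(f_2,f_3), S(f_1,h_4), S(f_2,h_4), S(f_3,h_4)) all reduce to 0 modulo the current basis, so we have a Gröbner basis.
Inter-reduce: drop elements whose leading term is divisible by another's, tail-reduce, and make monic.
Reduced Gröbner basis: {y**2, y*z + y, x + 1}.
Label its elements g_1 = y**2, g_2 = y*z + y, g_3 = x + 1.

Reduce p = x*y*z**2 + x*y*z - x**2 + x*y - x*z - x + 1 modulo G:
  leading term x*y*z**2: subtract (x*z)·g_2 from x*y*z**2 + x*y*z - x**2 + x*y - x*z - x + 1 → -x**2 + x*y - x*z - x + 1
  leading term x**2: subtract (-x)·g_3 from -x**2 + x*y - x*z - x + 1 → x*y - x*z + 1
  leading term x*y: subtract (y)·g_3 from x*y - x*z + 1 → -x*z - y + 1
  leading term x*z: subtract (-z)·g_3 from -x*z - y + 1 → -y + z + 1
  leading term y: no divisor's leading term divides it; move -y to the remainder.
  leading term z: no divisor's leading term divides it; move z to the remainder.
  leading term 1: no divisor's leading term divides it; move 1 to the remainder.
  normal form = -y + z + 1.
The normal form is nonzero, so p ∉ I. Since p minus its normal form lies in I, I + (p) = I + (r) where r = -y + z + 1; decide whether this ideal is the whole ring.
Run Buchberger on G together with r (pairs among the g_i already reduce to 0 since G is a Gröbner basis):
g_1 = y**2, LT = y**2.
g_2 = y*z + y, LT = y*z.
g_3 = x + 1, LT = x.
r = -y + z + 1, LT = y.

S(g_2,r): lcm = y*z. S = z**2 + y + z.
  reduce S modulo (g_1, g_2, g_3, r):
  remainder z**2 - z + 1 ≠ 0; add m_5 = z**2 - z + 1 to the basis.

The other S-polynomials (S(g_1,g_2), S(g_1,g_3), S(g_1,r), S(g_2,g_3), S(g_3,r), S(g_1,m_5), S(g_2,m_5), S(g_3,m_5), S(r,m_5)) all reduce to 0 modulo the current basis, so we have a Gröbner basis.
Inter-reduce: drop elements whose leading term is divisible by another's, tail-reduce, and make monic.
Reduced Gröbner basis: {z**2 - z + 1, x + 1, y - z - 1}.
The reduced Gröbner basis of I + (p) is {z**2 - z + 1, x + 1, y - z - 1} ≠ {1}, a proper ideal, so the enlarged system stays consistent: p is independent of I, with normal form -y + z + 1.

The remainder on division by a Gröbner basis is unique — it is the normal form.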